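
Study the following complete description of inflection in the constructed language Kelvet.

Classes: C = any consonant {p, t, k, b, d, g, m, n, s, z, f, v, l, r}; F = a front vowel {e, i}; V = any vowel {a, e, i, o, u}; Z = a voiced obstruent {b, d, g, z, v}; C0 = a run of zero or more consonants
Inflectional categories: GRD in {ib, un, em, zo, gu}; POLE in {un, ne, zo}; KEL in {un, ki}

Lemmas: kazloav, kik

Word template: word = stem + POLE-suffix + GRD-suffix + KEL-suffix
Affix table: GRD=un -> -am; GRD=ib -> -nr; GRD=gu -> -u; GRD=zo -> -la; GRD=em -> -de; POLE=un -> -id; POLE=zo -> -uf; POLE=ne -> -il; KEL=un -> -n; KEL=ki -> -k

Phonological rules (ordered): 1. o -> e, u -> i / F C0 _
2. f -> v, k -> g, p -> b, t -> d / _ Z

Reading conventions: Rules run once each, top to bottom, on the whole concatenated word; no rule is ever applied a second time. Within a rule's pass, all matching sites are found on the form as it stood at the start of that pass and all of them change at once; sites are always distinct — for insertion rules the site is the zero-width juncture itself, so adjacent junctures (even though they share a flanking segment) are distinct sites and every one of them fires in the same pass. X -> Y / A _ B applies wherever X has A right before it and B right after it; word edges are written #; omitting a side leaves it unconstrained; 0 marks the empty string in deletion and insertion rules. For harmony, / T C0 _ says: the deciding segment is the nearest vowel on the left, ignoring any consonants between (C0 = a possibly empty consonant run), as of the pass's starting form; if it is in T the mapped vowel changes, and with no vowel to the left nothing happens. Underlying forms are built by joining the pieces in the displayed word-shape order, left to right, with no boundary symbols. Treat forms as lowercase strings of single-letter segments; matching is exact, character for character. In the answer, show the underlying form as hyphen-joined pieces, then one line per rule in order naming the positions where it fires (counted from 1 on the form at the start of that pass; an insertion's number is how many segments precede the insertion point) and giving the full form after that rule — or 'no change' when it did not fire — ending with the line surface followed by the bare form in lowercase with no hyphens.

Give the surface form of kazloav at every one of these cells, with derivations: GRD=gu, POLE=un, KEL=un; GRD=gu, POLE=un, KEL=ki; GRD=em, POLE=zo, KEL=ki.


cell GRD=gu, POLE=un, KEL=un:
underlying: kazloav-id-u-n
1. o -> e, u -> i / F C0 _: fires at position(s) 10: kazloavidin
2. f -> v, k -> g, p -> b, t -> d / _ Z: no change
surface: kazloavidin

cell GRD=gu, POLE=un, KEL=ki:
underlying: kazloav-id-u-k
1. o -> e, u -> i / F C0 _: fires at position(s) 10: kazloavidik
2. f -> v, k -> g, p -> b, t -> d / _ Z: no change
surface: kazloavidik

cell GRD=em, POLE=zo, KEL=ki:
underlying: kazloav-uf-de-k
1. o -> e, u -> i / F C0 _: no change
2. f -> v, k -> g, p -> b, t -> d / _ Z: fires at position(s) 9: kazloavuvdek
surface: kazloavuvdek


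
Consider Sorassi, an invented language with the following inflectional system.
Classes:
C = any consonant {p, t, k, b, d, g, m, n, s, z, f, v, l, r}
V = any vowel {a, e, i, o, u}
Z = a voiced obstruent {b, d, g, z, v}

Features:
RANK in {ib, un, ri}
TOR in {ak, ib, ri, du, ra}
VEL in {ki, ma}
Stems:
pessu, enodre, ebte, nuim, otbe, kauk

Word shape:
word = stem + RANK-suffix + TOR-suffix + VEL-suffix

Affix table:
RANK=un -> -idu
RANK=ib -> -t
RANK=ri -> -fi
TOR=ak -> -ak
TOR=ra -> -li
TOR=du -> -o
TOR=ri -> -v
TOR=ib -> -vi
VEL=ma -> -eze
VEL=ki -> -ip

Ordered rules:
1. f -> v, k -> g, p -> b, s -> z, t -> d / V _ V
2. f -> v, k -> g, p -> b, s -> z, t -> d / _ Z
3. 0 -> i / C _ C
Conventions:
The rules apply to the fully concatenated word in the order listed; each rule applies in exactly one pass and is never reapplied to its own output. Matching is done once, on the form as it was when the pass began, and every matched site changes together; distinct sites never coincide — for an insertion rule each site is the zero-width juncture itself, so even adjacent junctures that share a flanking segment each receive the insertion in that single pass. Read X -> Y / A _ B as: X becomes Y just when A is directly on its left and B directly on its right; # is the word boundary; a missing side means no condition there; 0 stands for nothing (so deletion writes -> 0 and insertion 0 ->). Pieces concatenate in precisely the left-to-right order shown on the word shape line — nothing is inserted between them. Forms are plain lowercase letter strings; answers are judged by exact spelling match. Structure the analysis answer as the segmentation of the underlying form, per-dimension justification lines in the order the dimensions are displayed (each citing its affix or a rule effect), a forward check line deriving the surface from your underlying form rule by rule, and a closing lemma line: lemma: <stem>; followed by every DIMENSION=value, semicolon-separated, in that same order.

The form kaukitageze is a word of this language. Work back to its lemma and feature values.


underlying: kauk-t-ak-eze
RANK=ib - signalled by the affix -t
TOR=ak - signalled by the affix -ak
VEL=ma - signalled by the affix -eze
check: kauktakeze -> kauktageze -> kauktageze -> kaukitageze
lemma: kauk; RANK=ib; TOR=ak; VEL=ma


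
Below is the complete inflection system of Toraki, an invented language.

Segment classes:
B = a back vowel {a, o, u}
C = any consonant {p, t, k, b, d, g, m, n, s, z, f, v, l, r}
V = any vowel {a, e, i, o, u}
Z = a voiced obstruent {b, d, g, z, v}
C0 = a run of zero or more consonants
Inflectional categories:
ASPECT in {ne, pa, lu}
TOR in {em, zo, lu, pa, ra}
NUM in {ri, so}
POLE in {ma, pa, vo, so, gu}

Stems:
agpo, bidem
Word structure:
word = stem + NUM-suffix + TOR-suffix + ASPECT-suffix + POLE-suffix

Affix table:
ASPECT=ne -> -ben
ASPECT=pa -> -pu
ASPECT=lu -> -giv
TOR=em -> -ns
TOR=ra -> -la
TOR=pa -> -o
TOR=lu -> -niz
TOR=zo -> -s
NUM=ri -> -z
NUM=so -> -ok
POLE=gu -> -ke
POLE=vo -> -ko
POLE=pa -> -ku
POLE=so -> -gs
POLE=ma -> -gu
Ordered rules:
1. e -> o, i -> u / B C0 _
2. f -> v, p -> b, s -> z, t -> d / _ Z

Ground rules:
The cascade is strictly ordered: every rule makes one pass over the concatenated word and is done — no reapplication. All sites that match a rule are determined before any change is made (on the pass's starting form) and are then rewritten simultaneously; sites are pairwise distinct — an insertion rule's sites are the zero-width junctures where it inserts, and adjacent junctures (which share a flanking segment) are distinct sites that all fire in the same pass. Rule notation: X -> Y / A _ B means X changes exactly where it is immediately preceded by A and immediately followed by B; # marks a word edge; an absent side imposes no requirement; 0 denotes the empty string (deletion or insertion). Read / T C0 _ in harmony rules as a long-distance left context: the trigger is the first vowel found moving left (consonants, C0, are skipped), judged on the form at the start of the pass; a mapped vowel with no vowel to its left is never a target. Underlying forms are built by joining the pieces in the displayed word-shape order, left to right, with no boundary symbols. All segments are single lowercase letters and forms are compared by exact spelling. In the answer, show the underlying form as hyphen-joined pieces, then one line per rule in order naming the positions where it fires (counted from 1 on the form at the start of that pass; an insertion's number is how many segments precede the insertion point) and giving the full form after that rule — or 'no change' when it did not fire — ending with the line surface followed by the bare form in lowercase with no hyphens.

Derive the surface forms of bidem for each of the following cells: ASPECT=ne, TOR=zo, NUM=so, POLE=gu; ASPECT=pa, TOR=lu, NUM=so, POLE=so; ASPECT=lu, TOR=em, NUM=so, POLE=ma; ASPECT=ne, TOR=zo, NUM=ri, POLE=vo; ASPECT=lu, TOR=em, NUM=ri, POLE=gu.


cell ASPECT=ne, TOR=zo, NUM=so, POLE=gu:
underlying: bidem-ok-s-ben-ke
1. e -> o, i -> u / B C0 _: fires at position(s) 10: bidemoksbonke
2. f -> v, p -> b, s -> z, t -> d / _ Z: fires at position(s) 8: bidemokzbonke
surface: bidemokzbonke

cell ASPECT=pa, TOR=lu, NUM=so, POLE=so:
underlying: bidem-ok-niz-pu-gs
1. e -> o, i -> u / B C0 _: fires at position(s) 9: bidemoknuzpugs
2. f -> v, p -> b, s -> z, t -> d / _ Z: no change
surface: bidemoknuzpugs

cell ASPECT=lu, TOR=em, NUM=so, POLE=ma:
underlying: bidem-ok-ns-giv-gu
1. e -> o, i -> u / B C0 _: fires at position(s) 11: bidemoknsguvgu
2. f -> v, p -> b, s -> z, t -> d / _ Z: fires at position(s) 9: bidemoknzguvgu
surface: bidemoknzguvgu

cell ASPECT=ne, TOR=zo, NUM=ri, POLE=vo:
underlying: bidem-z-s-ben-ko
1. e -> o, i -> u / B C0 _: no change
2. f -> v, p -> b, s -> z, t -> d / _ Z: fires at position(s) 7: bidemzzbenko
surface: bidemzzbenko

cell ASPECT=lu, TOR=em, NUM=ri, POLE=gu:
underlying: bidem-z-ns-giv-ke
1. e -> o, i -> u / B C0 _: no change
2. f -> v, p -> b, s -> z, t -> d / _ Z: fires at position(s) 8: bidemznzgivke
surface: bidemznzgivke


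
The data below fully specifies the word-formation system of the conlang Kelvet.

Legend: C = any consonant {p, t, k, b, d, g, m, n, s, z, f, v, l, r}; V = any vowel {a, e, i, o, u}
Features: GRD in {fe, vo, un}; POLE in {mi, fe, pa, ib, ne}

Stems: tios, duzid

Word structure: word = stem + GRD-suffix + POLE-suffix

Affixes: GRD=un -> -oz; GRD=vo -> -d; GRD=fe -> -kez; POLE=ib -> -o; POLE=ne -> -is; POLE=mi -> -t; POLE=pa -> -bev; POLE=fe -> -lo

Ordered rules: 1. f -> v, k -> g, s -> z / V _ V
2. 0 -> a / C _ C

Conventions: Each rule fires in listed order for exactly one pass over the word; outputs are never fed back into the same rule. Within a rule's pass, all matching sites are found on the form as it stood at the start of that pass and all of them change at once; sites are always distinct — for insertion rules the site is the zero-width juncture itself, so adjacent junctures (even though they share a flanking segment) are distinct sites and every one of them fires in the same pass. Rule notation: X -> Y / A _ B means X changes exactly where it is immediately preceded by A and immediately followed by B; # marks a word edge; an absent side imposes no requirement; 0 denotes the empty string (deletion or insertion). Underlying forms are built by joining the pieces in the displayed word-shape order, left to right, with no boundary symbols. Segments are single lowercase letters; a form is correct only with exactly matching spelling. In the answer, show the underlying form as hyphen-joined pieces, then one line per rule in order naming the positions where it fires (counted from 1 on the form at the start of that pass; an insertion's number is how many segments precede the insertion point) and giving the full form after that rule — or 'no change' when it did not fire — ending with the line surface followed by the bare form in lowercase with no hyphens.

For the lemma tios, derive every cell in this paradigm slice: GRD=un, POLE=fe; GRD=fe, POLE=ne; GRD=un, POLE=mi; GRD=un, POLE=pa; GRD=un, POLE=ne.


cell GRD=un, POLE=fe:
underlying: tios-oz-lo
1. f -> v, k -> g, s -> z / V _ V: fires at position(s) 4: tiozozlo
2. 0 -> a / C _ C: inserts after position(s) 6: tiozozalo
surface: tiozozalo

cell GRD=fe, POLE=ne:
underlying: tios-kez-is
1. f -> v, k -> g, s -> z / V _ V: no change
2. 0 -> a / C _ C: inserts after position(s) 4: tiosakezis
surface: tiosakezis

cell GRD=un, POLE=mi:
underlying: tios-oz-t
1. f -> v, k -> g, s -> z / V _ V: fires at position(s) 4: tiozozt
2. 0 -> a / C _ C: inserts after position(s) 6: tiozozat
surface: tiozozat

cell GRD=un, POLE=pa:
underlying: tios-oz-bev
1. f -> v, k -> g, s -> z / V _ V: fires at position(s) 4: tiozozbev
2. 0 -> a / C _ C: inserts after position(s) 6: tiozozabev
surface: tiozozabev

cell GRD=un, POLE=ne:
underlying: tios-oz-is
1. f -> v, k -> g, s -> z / V _ V: fires at position(s) 4: tiozozis
2. 0 -> a / C _ C: no change
surface: tiozozis


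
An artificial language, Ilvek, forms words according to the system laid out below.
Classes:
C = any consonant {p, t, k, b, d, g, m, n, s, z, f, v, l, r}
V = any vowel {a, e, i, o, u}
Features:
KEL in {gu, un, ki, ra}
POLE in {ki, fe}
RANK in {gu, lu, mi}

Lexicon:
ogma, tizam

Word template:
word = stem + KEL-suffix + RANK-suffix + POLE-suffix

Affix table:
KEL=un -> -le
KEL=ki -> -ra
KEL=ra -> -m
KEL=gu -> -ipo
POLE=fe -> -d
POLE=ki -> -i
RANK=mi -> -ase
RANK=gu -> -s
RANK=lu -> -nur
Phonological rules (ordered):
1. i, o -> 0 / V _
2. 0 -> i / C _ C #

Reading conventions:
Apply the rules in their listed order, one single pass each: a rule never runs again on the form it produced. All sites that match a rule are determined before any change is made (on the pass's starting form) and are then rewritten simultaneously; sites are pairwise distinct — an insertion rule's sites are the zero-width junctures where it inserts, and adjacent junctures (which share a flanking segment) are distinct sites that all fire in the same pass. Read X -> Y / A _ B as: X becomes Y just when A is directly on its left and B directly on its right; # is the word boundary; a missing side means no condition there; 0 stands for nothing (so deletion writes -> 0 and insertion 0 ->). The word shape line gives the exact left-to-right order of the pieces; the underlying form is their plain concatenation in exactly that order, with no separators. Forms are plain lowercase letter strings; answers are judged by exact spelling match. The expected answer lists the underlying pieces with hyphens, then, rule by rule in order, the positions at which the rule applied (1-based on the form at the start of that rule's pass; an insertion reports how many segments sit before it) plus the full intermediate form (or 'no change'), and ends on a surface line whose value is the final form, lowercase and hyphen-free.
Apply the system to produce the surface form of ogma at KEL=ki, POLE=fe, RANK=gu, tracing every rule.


underlying: ogma-ra-s-d
1. i, o -> 0 / V _: no change
2. 0 -> i / C _ C #: inserts after position(s) 7: ogmarasid
surface: ogmarasid


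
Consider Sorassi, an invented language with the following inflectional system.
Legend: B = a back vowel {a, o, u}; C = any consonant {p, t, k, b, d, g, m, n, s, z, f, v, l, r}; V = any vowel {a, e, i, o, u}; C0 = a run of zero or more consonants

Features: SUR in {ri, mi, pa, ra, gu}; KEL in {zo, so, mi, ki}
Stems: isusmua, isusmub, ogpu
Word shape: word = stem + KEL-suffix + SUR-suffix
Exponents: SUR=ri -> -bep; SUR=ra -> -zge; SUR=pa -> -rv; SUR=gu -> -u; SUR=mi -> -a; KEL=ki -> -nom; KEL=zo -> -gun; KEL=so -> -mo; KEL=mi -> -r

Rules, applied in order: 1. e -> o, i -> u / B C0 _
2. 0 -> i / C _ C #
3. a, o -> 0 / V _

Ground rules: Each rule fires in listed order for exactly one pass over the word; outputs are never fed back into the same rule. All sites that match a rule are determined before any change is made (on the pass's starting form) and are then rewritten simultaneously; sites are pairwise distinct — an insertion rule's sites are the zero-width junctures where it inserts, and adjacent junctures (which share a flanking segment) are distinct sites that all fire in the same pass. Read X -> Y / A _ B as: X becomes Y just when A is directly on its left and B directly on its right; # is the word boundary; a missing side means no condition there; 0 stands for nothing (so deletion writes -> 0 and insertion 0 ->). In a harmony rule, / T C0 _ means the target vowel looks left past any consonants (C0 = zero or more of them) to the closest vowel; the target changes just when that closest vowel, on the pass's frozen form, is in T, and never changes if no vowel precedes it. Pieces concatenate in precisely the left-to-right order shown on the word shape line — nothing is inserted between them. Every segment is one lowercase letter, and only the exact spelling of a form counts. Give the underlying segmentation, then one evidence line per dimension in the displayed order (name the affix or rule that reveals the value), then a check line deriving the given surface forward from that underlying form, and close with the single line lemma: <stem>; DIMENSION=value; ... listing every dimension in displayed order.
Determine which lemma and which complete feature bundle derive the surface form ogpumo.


underlying: ogpu-mo-a
SUR=mi - signalled by the affix -a
KEL=so - signalled by the affix -mo
check: ogpumoa -> ogpumoa -> ogpumoa -> ogpumo
lemma: ogpu; SUR=mi; KEL=so


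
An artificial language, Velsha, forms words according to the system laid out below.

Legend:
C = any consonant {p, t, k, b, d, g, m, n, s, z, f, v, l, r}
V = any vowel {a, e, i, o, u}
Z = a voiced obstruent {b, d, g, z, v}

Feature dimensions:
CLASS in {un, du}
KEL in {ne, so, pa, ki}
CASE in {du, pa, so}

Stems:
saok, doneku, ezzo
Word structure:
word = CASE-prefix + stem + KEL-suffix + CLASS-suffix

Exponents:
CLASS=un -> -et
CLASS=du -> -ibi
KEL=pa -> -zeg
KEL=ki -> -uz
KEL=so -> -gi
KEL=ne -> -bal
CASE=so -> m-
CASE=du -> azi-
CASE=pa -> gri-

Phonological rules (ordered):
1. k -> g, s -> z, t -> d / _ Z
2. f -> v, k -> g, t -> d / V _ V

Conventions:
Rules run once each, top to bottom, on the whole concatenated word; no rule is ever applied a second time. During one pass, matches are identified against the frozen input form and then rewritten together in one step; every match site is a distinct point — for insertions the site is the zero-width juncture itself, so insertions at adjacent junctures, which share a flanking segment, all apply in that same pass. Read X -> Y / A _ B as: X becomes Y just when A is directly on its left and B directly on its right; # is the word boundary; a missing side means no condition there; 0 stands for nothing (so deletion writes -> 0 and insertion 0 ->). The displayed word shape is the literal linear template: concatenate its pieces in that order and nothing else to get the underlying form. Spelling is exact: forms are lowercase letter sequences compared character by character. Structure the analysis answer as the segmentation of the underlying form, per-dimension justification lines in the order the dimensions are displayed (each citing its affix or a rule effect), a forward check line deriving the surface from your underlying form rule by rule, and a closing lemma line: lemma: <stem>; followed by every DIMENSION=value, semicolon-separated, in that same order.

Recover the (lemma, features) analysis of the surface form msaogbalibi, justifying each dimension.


underlying: m-saok-bal-ibi
CLASS=du - signalled by the affix -ibi
KEL=ne - signalled by the affix -bal
CASE=so - signalled by the affix m-
check: msaokbalibi -> msaogbalibi -> msaogbalibi
lemma: saok; CLASS=du; KEL=ne; CASE=so


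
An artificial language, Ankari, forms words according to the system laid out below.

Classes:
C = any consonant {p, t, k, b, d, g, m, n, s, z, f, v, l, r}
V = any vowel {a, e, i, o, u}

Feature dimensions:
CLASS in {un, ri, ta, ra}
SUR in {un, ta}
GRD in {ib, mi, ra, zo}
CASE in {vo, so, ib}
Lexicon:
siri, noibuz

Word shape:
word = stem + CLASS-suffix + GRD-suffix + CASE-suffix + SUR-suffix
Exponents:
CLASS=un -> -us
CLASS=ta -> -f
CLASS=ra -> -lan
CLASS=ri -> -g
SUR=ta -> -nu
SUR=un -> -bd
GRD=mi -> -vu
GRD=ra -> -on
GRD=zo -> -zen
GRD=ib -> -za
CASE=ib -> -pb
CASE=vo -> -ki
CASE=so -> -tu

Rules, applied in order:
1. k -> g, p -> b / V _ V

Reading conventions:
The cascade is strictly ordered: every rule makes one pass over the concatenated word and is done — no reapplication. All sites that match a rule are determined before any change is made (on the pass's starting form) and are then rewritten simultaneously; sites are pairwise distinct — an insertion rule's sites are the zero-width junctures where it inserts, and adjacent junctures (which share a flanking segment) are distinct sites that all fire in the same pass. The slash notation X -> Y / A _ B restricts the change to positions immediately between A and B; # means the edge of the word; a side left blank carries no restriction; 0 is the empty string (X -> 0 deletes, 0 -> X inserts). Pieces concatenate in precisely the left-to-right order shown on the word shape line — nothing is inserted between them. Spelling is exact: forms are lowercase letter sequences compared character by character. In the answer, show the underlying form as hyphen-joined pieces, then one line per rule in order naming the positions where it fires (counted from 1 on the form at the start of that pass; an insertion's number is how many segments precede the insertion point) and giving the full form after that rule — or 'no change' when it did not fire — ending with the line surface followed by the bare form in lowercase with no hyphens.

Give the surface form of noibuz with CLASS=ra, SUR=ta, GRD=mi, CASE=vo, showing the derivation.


underlying: noibuz-lan-vu-ki-nu
1. k -> g, p -> b / V _ V: fires at position(s) 12: noibuzlanvuginu
surface: noibuzlanvuginu


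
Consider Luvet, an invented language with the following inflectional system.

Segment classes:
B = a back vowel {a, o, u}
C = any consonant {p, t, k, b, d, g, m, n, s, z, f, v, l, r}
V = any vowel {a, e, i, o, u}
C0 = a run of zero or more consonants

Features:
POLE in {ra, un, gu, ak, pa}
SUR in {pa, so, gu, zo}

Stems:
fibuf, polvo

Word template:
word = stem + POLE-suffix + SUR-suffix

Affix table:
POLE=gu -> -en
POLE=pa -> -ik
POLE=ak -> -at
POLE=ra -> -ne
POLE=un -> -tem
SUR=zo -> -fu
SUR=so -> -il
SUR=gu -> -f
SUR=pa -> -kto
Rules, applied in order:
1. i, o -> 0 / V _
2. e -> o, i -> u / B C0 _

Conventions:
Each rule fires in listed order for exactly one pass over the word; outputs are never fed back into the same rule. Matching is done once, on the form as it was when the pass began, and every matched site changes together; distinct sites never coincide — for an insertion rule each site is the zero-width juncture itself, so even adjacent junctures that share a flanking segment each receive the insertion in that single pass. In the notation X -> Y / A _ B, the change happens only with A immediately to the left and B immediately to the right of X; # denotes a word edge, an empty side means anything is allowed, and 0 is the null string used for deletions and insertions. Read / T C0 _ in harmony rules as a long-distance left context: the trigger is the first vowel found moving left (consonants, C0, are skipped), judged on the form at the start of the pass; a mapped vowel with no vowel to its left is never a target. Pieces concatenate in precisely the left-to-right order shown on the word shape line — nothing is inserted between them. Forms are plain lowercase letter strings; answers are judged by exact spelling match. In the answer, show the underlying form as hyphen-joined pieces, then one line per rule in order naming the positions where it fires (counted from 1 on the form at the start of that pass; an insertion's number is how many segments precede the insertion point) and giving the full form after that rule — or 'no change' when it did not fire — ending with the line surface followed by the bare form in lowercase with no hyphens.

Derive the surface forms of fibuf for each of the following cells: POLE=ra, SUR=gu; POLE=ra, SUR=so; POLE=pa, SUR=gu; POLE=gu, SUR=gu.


cell POLE=ra, SUR=gu:
underlying: fibuf-ne-f
1. i, o -> 0 / V _: no change
2. e -> o, i -> u / B C0 _: fires at position(s) 7: fibufnof
surface: fibufnof

cell POLE=ra, SUR=so:
underlying: fibuf-ne-il
1. i, o -> 0 / V _: fires at position(s) 8: fibufnel
2. e -> o, i -> u / B C0 _: fires at position(s) 7: fibufnol
surface: fibufnol

cell POLE=pa, SUR=gu:
underlying: fibuf-ik-f
1. i, o -> 0 / V _: no change
2. e -> o, i -> u / B C0 _: fires at position(s) 6: fibufukf
surface: fibufukf

cell POLE=gu, SUR=gu:
underlying: fibuf-en-f
1. i, o -> 0 / V _: no change
2. e -> o, i -> u / B C0 _: fires at position(s) 6: fibufonf
surface: fibufonf


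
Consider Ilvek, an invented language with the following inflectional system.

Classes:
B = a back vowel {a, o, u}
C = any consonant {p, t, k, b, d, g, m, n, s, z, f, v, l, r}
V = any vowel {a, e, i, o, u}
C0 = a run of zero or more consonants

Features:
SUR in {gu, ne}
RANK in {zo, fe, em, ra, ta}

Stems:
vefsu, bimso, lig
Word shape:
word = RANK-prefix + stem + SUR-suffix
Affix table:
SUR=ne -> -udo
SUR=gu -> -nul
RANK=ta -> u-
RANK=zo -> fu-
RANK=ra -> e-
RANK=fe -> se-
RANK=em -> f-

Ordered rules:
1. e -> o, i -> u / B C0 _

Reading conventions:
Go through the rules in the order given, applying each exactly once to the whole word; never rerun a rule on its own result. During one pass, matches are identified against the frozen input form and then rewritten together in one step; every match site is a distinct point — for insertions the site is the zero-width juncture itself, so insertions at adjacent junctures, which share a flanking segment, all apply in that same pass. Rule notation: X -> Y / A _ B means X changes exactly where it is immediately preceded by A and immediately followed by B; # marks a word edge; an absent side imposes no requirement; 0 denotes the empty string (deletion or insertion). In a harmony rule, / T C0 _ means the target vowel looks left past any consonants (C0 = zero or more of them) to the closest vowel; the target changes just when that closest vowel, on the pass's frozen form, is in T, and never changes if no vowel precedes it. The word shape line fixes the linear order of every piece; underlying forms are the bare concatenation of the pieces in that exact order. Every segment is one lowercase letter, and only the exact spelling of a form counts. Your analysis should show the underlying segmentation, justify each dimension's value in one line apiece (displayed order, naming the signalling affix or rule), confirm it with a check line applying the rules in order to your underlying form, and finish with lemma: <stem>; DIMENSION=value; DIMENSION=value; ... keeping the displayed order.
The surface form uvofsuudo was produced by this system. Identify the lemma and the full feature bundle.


underlying: u-vefsu-udo
SUR=ne - signalled by the affix -udo
RANK=ta - signalled by the affix u-
check: uvefsuudo -> uvofsuudo
lemma: vefsu; SUR=ne; RANK=ta


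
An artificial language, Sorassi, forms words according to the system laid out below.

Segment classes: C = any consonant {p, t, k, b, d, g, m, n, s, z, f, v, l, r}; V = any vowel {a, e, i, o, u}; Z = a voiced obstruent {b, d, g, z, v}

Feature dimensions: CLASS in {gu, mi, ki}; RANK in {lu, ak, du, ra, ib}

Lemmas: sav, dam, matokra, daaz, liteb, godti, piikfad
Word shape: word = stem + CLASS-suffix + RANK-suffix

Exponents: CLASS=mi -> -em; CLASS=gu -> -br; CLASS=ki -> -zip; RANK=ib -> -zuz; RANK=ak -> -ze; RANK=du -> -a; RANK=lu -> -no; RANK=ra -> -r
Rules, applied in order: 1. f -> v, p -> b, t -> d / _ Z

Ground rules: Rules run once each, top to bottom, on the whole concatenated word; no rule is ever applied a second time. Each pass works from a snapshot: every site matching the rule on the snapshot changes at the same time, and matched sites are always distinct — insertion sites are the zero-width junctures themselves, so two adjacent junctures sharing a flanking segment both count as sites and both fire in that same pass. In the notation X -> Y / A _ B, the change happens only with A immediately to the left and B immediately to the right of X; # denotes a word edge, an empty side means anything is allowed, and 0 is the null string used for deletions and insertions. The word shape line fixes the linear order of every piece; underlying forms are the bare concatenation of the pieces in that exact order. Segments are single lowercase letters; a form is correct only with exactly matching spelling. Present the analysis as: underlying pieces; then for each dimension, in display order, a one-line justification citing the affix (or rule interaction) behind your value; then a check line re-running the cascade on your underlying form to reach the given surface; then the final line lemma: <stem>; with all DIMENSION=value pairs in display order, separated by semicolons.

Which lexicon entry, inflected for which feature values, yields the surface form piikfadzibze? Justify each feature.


underlying: piikfad-zip-ze
CLASS=ki - signalled by the affix -zip
RANK=ak - signalled by the affix -ze
check: piikfadzipze -> piikfadzibze
lemma: piikfad; CLASS=ki; RANK=ak


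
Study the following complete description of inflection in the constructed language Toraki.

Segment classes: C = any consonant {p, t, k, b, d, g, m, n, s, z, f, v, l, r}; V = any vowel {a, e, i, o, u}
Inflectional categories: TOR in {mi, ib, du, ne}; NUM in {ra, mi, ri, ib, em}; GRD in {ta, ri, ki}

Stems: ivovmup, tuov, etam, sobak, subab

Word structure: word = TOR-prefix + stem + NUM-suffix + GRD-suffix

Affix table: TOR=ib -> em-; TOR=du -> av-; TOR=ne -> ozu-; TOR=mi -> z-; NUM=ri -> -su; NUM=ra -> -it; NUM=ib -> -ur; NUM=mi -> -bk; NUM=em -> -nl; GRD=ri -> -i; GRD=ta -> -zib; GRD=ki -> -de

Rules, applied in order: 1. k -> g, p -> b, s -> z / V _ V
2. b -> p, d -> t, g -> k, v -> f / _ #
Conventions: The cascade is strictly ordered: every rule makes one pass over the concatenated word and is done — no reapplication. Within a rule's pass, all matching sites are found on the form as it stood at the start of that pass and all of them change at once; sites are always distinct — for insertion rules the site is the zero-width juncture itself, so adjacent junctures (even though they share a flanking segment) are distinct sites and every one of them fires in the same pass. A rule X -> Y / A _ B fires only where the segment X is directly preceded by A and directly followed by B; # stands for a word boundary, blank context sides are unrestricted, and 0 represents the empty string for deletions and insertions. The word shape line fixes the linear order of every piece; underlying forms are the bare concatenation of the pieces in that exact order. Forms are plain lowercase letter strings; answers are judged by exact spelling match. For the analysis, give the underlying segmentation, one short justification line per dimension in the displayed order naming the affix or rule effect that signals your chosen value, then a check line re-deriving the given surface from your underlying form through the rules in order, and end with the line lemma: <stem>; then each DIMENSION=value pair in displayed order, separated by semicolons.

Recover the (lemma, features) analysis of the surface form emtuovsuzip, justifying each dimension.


underlying: em-tuov-su-zib
TOR=ib - signalled by the affix em-
NUM=ri - signalled by the affix -su
GRD=ta - signalled by the affix -zib
check: emtuovsuzib -> emtuovsuzib -> emtuovsuzip
lemma: tuov; TOR=ib; NUM=ri; GRD=ta


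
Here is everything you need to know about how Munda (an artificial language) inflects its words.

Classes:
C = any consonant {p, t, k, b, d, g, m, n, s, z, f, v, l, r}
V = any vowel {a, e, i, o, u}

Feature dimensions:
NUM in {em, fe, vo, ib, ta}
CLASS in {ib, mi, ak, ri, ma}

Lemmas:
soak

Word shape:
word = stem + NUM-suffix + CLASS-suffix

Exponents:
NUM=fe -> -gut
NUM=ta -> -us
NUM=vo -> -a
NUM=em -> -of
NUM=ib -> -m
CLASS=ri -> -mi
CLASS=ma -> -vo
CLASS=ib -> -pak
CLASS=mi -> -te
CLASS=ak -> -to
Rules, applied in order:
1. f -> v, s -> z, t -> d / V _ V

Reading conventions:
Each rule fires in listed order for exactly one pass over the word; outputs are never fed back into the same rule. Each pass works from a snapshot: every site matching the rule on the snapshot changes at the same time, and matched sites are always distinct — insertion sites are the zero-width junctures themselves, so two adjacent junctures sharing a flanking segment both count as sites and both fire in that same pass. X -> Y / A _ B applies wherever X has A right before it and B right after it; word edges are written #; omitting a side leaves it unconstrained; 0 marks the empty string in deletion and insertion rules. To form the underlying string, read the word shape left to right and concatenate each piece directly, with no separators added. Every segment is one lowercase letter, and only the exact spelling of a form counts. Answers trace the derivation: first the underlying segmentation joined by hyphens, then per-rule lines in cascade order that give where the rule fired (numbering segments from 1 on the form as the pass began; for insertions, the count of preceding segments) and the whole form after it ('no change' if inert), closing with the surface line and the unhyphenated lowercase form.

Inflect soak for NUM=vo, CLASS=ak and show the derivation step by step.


underlying: soak-a-to
1. f -> v, s -> z, t -> d / V _ V: fires at position(s) 6: soakado
surface: soakado


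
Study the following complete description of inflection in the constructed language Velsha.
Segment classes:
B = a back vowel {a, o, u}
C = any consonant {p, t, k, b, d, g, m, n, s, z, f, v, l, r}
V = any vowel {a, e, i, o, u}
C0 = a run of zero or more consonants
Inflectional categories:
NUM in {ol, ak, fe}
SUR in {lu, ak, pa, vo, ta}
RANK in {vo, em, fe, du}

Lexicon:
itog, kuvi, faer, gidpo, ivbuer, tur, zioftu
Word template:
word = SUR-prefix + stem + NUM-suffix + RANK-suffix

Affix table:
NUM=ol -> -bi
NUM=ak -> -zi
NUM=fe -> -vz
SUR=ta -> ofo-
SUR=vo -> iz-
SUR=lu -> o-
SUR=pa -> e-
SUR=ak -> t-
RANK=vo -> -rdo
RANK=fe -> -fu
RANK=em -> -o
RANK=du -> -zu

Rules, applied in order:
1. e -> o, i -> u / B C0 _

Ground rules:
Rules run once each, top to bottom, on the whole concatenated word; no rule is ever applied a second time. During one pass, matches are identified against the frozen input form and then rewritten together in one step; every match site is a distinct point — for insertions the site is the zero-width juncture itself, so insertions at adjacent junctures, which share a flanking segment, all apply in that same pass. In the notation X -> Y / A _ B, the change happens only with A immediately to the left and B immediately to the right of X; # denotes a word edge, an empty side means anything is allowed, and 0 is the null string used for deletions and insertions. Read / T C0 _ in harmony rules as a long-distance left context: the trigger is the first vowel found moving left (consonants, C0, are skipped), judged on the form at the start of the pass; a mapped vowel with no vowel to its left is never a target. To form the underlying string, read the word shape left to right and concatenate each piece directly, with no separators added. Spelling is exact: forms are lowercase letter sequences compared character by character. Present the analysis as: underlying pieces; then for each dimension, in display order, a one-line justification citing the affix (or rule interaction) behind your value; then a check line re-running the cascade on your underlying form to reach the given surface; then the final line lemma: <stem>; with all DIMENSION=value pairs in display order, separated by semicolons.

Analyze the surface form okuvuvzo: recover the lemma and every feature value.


underlying: o-kuvi-vz-o
NUM=fe - signalled by the affix -vz
SUR=lu - signalled by the affix o-
RANK=em - signalled by the affix -o
check: okuvivzo -> okuvuvzo
lemma: kuvi; NUM=fe; SUR=lu; RANK=em


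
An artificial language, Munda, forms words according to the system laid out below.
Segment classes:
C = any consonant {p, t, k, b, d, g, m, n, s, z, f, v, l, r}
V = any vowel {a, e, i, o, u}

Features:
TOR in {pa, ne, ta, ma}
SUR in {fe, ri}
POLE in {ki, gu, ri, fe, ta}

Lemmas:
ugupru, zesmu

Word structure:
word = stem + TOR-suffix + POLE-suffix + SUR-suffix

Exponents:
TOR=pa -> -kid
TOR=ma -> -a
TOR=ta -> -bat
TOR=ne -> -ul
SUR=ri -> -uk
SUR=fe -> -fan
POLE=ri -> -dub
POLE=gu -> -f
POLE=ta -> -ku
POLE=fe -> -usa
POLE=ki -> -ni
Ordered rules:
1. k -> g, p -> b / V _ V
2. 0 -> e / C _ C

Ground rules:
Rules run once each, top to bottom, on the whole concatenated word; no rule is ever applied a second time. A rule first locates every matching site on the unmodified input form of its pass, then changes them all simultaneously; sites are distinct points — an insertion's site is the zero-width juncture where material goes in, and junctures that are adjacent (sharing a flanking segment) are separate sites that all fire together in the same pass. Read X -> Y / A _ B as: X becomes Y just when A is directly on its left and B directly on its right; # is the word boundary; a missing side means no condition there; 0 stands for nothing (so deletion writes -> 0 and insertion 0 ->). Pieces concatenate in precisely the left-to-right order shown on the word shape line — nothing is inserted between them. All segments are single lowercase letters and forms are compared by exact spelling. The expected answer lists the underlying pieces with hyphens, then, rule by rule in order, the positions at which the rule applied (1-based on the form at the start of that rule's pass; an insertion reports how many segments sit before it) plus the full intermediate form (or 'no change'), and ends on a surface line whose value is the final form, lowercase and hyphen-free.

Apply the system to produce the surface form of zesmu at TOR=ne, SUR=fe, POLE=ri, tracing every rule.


underlying: zesmu-ul-dub-fan
1. k -> g, p -> b / V _ V: no change
2. 0 -> e / C _ C: inserts after position(s) 3, 7, 10: zesemuuledubefan
surface: zesemuuledubefan


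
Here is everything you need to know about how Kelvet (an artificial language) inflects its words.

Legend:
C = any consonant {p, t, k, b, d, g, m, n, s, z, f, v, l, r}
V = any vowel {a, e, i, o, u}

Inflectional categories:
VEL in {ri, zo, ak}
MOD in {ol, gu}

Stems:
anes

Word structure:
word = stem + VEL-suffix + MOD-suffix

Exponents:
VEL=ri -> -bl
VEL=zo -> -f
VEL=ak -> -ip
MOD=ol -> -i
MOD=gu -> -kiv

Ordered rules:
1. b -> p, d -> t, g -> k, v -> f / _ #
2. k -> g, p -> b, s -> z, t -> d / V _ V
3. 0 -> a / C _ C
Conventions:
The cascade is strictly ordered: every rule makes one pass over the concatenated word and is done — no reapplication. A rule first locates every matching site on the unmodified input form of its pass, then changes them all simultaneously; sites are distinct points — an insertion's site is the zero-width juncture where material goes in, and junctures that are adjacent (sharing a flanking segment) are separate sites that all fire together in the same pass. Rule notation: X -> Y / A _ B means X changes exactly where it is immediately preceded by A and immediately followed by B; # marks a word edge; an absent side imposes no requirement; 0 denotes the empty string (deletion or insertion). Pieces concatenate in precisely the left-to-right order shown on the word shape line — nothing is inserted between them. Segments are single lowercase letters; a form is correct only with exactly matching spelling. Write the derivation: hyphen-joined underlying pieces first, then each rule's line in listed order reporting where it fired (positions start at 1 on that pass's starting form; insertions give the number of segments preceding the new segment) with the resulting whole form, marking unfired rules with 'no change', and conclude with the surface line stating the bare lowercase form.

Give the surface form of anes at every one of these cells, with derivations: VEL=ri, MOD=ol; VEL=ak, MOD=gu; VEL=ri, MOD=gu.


cell VEL=ri, MOD=ol:
underlying: anes-bl-i
1. b -> p, d -> t, g -> k, v -> f / _ #: no change
2. k -> g, p -> b, s -> z, t -> d / V _ V: no change
3. 0 -> a / C _ C: inserts after position(s) 4, 5: anesabali
surface: anesabali

cell VEL=ak, MOD=gu:
underlying: anes-ip-kiv
1. b -> p, d -> t, g -> k, v -> f / _ #: fires at position(s) 9: anesipkif
2. k -> g, p -> b, s -> z, t -> d / V _ V: fires at position(s) 4: anezipkif
3. 0 -> a / C _ C: inserts after position(s) 6: anezipakif
surface: anezipakif

cell VEL=ri, MOD=gu:
underlying: anes-bl-kiv
1. b -> p, d -> t, g -> k, v -> f / _ #: fires at position(s) 9: anesblkif
2. k -> g, p -> b, s -> z, t -> d / V _ V: no change
3. 0 -> a / C _ C: inserts after position(s) 4, 5, 6: anesabalakif
surface: anesabalakif


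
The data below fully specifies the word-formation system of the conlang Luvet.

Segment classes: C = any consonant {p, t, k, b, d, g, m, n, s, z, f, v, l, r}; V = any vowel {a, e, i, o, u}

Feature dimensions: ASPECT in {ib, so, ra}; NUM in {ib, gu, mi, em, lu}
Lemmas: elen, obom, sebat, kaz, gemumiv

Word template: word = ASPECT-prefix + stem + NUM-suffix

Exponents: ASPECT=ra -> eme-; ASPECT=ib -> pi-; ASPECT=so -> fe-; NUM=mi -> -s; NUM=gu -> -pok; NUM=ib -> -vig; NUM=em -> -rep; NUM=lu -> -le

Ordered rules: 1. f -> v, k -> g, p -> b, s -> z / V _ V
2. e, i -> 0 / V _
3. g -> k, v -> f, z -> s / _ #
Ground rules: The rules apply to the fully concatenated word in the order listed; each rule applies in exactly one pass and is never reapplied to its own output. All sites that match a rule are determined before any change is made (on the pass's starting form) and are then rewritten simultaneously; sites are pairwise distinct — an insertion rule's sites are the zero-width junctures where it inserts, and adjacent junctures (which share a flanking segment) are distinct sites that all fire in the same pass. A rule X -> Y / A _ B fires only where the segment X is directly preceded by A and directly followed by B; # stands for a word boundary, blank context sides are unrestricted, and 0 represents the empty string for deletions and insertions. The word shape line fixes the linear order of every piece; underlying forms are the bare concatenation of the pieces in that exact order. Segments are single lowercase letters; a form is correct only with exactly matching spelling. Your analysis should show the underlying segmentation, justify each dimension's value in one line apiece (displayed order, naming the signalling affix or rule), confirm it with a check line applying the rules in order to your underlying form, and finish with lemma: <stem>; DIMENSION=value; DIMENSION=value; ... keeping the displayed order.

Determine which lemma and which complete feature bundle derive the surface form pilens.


underlying: pi-elen-s
ASPECT=ib - signalled by the affix pi-
NUM=mi - signalled by the affix -s
check: pielens -> pielens -> pilens -> pilens
lemma: elen; ASPECT=ib; NUM=mi
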